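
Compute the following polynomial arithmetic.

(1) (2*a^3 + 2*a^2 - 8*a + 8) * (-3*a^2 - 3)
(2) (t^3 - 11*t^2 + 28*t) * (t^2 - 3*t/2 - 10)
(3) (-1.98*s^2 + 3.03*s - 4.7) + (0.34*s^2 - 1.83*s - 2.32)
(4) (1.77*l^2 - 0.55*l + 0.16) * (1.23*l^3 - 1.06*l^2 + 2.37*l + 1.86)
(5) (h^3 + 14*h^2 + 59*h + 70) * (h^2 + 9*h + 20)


(1) = -6*a^5 - 6*a^4 + 18*a^3 - 30*a^2 + 24*a - 24
(2) = t^5 - 25*t^4/2 + 69*t^3/2 + 68*t^2 - 280*t
(3) = -1.64*s^2 + 1.2*s - 7.02
(4) = 2.1771*l^5 - 2.5527*l^4 + 4.9747*l^3 + 1.8191*l^2 - 0.6438*l + 0.2976
(5) = h^5 + 23*h^4 + 205*h^3 + 881*h^2 + 1810*h + 1400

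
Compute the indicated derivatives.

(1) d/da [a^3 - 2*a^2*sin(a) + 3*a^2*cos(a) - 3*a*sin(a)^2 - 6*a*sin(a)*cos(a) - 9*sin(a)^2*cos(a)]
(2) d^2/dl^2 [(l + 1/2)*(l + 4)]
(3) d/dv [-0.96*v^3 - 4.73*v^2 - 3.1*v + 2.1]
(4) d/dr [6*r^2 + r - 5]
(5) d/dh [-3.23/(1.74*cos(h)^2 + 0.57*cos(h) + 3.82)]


(1) = -3*a^2*sin(a) - 2*a^2*cos(a) + 3*a^2 - 4*a*sin(a) - 3*a*sin(2*a) + 6*a*cos(a) - 6*a*cos(2*a) + 9*sin(a)/4 - 3*sin(2*a) - 27*sin(3*a)/4 + 3*cos(2*a)/2 - 3/2
(2) = 2
(3) = -2.88*v^2 - 9.46*v - 3.1
(4) = 12*r + 1
(5) = -(11.2404*cos(h) + 1.8411)*sin(h)/(1.74*cos(h)^2 + 0.57*cos(h) + 3.82)^2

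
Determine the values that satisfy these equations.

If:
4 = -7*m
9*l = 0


Then:
l = 0
m = -4/7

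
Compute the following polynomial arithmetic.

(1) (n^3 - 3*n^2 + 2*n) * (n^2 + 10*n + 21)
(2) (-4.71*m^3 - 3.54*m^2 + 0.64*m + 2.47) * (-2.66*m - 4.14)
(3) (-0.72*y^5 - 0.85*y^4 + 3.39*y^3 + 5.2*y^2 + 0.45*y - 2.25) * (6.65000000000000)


(1) = n^5 + 7*n^4 - 7*n^3 - 43*n^2 + 42*n
(2) = 12.5286*m^4 + 28.9158*m^3 + 12.9532*m^2 - 9.2198*m - 10.2258
(3) = -4.788*y^5 - 5.6525*y^4 + 22.5435*y^3 + 34.58*y^2 + 2.9925*y - 14.9625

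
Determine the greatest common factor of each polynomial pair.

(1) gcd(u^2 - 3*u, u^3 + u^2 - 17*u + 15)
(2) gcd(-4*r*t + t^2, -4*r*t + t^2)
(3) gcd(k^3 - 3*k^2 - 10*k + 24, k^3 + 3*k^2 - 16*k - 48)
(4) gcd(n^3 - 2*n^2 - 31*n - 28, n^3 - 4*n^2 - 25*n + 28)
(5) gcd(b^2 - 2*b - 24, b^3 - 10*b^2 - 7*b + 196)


(1) = gcd(u*(u - 3), (u - 3)*(u - 1)*(u + 5)) = u - 3
(2) = gcd(t*(-4*r + t), t*(-4*r + t)) = 4*r*t - t^2
(3) = gcd((k - 4)*(k - 2)*(k + 3), (k - 4)*(k + 3)*(k + 4)) = k^2 - k - 12
(4) = gcd((n - 7)*(n + 1)*(n + 4), (n - 7)*(n - 1)*(n + 4)) = n^2 - 3*n - 28
(5) = gcd((b - 6)*(b + 4), (b - 7)^2*(b + 4)) = b + 4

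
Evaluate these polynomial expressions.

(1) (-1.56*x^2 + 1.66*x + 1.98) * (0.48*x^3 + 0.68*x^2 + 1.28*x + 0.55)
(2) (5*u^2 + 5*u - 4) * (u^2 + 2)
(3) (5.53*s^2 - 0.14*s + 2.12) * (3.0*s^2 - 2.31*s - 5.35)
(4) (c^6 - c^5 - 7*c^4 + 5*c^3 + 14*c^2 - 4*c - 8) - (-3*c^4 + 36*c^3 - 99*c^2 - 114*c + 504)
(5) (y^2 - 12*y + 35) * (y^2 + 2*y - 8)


(1) = -0.7488*x^5 - 0.264*x^4 + 0.0824*x^3 + 2.6132*x^2 + 3.4474*x + 1.089
(2) = 5*u^4 + 5*u^3 + 6*u^2 + 10*u - 8
(3) = 16.59*s^4 - 13.1943*s^3 - 22.9021*s^2 - 4.1482*s - 11.342
(4) = c^6 - c^5 - 4*c^4 - 31*c^3 + 113*c^2 + 110*c - 512
(5) = y^4 - 10*y^3 + 3*y^2 + 166*y - 280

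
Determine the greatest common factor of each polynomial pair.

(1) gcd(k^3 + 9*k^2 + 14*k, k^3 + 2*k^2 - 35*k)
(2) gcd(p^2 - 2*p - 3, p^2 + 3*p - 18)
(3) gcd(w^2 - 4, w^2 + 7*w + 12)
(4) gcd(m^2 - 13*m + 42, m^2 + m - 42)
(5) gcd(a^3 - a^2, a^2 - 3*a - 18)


(1) = k^2 + 7*k
(2) = p - 3
(3) = gcd((w - 2)*(w + 2), (w + 3)*(w + 4)) = 1
(4) = gcd((m - 7)*(m - 6), (m - 6)*(m + 7)) = m - 6
(5) = 1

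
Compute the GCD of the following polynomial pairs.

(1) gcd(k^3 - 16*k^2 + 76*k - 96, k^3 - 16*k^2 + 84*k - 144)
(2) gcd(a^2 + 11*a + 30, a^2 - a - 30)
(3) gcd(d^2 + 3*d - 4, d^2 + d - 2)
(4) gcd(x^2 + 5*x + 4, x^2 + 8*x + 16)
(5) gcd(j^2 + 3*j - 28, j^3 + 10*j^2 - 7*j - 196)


(1) = k - 6
(2) = a + 5
(3) = d - 1
(4) = gcd((x + 1)*(x + 4), (x + 4)^2) = x + 4
(5) = gcd((j - 4)*(j + 7), (j - 4)*(j + 7)^2) = j^2 + 3*j - 28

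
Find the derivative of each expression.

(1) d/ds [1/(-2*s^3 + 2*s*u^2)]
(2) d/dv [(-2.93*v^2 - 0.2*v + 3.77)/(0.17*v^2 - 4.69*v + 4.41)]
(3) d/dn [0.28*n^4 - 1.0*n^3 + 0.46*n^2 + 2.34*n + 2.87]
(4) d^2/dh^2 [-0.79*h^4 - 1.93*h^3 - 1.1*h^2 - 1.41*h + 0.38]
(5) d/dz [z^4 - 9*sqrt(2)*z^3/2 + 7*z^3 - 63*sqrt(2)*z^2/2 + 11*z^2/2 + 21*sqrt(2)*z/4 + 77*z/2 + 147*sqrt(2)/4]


(1) = (3*s^2 - u^2)/(2*s^2*(s^2 - u^2)^2)
(2) = (13.7757*v^2 - 27.1244*v + 16.7993)/(0.0289*v^4 - 1.5946*v^3 + 23.4955*v^2 - 41.3658*v + 19.4481)
(3) = 1.12*n^3 - 3.0*n^2 + 0.92*n + 2.34
(4) = -9.48*h^2 - 11.58*h - 2.2
(5) = 4*z^3 - 27*sqrt(2)*z^2/2 + 21*z^2 - 63*sqrt(2)*z + 11*z + 21*sqrt(2)/4 + 77/2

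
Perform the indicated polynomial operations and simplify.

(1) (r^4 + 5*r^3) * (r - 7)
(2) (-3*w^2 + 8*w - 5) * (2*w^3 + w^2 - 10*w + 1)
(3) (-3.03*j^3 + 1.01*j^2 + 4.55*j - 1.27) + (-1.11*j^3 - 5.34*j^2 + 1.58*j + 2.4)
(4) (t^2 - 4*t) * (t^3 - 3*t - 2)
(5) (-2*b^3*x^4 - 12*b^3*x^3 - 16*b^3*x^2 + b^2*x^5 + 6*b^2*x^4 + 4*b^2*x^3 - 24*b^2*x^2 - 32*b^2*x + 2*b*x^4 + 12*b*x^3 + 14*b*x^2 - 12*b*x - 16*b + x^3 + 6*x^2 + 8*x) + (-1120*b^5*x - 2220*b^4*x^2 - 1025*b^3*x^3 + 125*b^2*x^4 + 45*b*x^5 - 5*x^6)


(1) = r^5 - 2*r^4 - 35*r^3
(2) = -6*w^5 + 13*w^4 + 28*w^3 - 88*w^2 + 58*w - 5
(3) = -4.14*j^3 - 4.33*j^2 + 6.13*j + 1.13
(4) = t^5 - 4*t^4 - 3*t^3 + 10*t^2 + 8*t
(5) = -1120*b^5*x - 2220*b^4*x^2 - 2*b^3*x^4 - 1037*b^3*x^3 - 16*b^3*x^2 + b^2*x^5 + 131*b^2*x^4 + 4*b^2*x^3 - 24*b^2*x^2 - 32*b^2*x + 45*b*x^5 + 2*b*x^4 + 12*b*x^3 + 14*b*x^2 - 12*b*x - 16*b - 5*x^6 + x^3 + 6*x^2 + 8*x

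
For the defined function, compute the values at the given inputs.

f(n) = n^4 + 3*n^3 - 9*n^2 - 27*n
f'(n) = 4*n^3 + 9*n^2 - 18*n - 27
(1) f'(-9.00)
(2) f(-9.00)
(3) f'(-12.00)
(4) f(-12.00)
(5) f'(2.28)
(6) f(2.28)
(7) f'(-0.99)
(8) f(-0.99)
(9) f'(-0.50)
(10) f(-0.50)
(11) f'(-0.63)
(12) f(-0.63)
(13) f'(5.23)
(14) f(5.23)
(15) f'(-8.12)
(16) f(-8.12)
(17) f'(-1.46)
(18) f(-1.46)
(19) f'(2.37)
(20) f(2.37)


(1) = -2052.00
(2) = 3888.00
(3) = -5427.00
(4) = 14580.00
(5) = 26.16
(6) = -45.77
(7) = -4.24
(8) = 15.96
(9) = -16.25
(10) = 10.94
(11) = -13.09
(12) = 12.85
(13) = 697.26
(14) = 789.96
(15) = -1428.98
(16) = 2367.01
(17) = 6.02
(18) = 15.44
(19) = 34.14
(20) = -43.06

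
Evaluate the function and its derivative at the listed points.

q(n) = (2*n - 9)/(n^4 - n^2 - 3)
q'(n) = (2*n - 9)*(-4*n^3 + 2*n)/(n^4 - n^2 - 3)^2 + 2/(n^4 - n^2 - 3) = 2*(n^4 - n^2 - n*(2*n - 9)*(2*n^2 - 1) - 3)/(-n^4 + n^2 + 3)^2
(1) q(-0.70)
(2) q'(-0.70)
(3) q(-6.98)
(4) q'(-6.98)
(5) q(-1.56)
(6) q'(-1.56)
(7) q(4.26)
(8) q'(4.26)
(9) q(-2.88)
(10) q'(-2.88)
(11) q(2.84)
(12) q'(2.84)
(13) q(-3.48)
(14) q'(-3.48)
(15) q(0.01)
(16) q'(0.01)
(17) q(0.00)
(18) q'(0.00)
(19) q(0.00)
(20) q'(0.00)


(1) = 3.20
(2) = -0.59
(3) = -0.01
(4) = -0.00
(5) = -24.79
(6) = -607.94
(7) = -0.00
(8) = 0.01
(9) = -0.26
(10) = -0.37
(11) = -0.06
(12) = 0.13
(13) = -0.12
(14) = -0.13
(15) = 2.99
(16) = -0.69
(17) = 3.00
(18) = -0.67
(19) = 3.00
(20) = -0.67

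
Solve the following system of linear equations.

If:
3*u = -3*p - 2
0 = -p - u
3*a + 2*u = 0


Then:
No Solution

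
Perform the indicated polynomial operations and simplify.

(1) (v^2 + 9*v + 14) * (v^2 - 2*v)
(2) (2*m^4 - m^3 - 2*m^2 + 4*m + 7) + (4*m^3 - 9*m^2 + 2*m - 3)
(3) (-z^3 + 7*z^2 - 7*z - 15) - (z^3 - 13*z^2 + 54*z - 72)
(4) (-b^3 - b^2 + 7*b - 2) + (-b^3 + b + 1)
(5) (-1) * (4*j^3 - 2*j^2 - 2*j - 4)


(1) = v^4 + 7*v^3 - 4*v^2 - 28*v
(2) = 2*m^4 + 3*m^3 - 11*m^2 + 6*m + 4
(3) = -2*z^3 + 20*z^2 - 61*z + 57
(4) = -2*b^3 - b^2 + 8*b - 1
(5) = -4*j^3 + 2*j^2 + 2*j + 4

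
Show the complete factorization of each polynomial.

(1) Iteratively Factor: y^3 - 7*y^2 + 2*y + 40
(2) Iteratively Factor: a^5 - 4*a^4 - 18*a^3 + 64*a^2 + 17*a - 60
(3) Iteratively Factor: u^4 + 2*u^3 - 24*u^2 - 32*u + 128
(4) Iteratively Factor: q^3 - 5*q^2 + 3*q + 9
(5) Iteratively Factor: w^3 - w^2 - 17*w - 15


(1) = (y - 5)*(y^2 - 2*y - 8) = (y - 5)*(y + 2)*(y - 4)
(2) = (a - 5)*(a^4 + a^3 - 13*a^2 - a + 12) = (a - 5)*(a + 4)*(a^3 - 3*a^2 - a + 3) = (a - 5)*(a - 3)*(a + 4)*(a^2 - 1) = (a - 5)*(a - 3)*(a + 1)*(a + 4)*(a - 1)
(3) = (u - 4)*(u^3 + 6*u^2 - 32) = (u - 4)*(u - 2)*(u^2 + 8*u + 16) = (u - 4)*(u - 2)*(u + 4)*(u + 4)
(4) = (q + 1)*(q^2 - 6*q + 9) = (q - 3)*(q + 1)*(q - 3)
(5) = (w + 1)*(w^2 - 2*w - 15) = (w - 5)*(w + 1)*(w + 3)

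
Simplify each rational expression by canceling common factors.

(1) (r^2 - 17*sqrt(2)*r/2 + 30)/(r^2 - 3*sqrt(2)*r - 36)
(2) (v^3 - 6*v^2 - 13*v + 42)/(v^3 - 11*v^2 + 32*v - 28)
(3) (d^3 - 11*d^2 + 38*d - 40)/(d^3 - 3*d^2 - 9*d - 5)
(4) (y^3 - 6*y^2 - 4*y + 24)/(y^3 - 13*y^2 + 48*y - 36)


(1) = (2*r - 5*sqrt(2))/(2*r + 6*sqrt(2))
(2) = (v + 3)/(v - 2)
(3) = (d^2 - 6*d + 8)/(d^2 + 2*d + 1)
(4) = (y^2 - 4)/(y^2 - 7*y + 6)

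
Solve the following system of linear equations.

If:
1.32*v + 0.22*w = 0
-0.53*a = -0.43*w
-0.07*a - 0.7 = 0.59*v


Then:
a = 13.67
v = -2.81
w = 16.85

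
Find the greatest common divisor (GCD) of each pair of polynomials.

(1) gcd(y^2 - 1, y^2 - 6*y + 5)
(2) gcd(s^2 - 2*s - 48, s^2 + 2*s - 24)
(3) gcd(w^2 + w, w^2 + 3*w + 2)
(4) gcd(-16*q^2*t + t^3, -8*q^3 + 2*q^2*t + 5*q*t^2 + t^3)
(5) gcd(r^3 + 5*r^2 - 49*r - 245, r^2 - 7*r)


(1) = gcd((y - 1)*(y + 1), (y - 5)*(y - 1)) = y - 1
(2) = s + 6
(3) = w + 1
(4) = 4*q + t
(5) = r - 7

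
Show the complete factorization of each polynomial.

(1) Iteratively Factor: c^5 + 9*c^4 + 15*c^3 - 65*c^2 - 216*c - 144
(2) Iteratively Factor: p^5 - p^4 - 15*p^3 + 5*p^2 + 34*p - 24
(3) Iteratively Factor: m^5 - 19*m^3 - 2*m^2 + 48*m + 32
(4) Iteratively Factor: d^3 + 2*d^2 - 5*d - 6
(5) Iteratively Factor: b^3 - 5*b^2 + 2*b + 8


(1) = (c + 4)*(c^4 + 5*c^3 - 5*c^2 - 45*c - 36) = (c + 4)^2*(c^3 + c^2 - 9*c - 9) = (c + 1)*(c + 4)^2*(c^2 - 9) = (c + 1)*(c + 3)*(c + 4)^2*(c - 3)
(2) = (p - 1)*(p^4 - 15*p^2 - 10*p + 24) = (p - 1)*(p + 2)*(p^3 - 2*p^2 - 11*p + 12) = (p - 4)*(p - 1)*(p + 2)*(p^2 + 2*p - 3) = (p - 4)*(p - 1)*(p + 2)*(p + 3)*(p - 1)
(3) = (m + 1)*(m^4 - m^3 - 18*m^2 + 16*m + 32) = (m - 4)*(m + 1)*(m^3 + 3*m^2 - 6*m - 8) = (m - 4)*(m + 1)^2*(m^2 + 2*m - 8) = (m - 4)*(m + 1)^2*(m + 4)*(m - 2)
(4) = (d - 2)*(d^2 + 4*d + 3) = (d - 2)*(d + 3)*(d + 1)
(5) = (b + 1)*(b^2 - 6*b + 8) = (b - 2)*(b + 1)*(b - 4)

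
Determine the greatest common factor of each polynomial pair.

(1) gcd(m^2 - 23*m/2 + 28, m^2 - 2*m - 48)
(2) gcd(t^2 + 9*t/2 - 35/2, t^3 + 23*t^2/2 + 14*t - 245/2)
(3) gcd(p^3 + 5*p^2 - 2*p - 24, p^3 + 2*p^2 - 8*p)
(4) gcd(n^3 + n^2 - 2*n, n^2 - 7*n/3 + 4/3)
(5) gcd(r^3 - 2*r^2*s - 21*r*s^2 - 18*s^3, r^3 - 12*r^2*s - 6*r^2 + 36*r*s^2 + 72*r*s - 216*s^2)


(1) = m - 8
(2) = t^2 + 9*t/2 - 35/2
(3) = gcd((p - 2)*(p + 3)*(p + 4), p*(p - 2)*(p + 4)) = p^2 + 2*p - 8
(4) = gcd(n*(n - 1)*(n + 2), (n - 4/3)*(n - 1)) = n - 1
(5) = r - 6*s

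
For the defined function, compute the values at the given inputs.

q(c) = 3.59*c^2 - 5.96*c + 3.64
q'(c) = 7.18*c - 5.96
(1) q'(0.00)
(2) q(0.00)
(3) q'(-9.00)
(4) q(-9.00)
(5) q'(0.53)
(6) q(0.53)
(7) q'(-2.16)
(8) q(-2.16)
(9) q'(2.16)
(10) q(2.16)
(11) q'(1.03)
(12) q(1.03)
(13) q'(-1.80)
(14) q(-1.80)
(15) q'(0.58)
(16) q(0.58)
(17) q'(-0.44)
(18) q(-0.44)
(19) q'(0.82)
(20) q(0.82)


(1) = -5.96
(2) = 3.64
(3) = -70.58
(4) = 348.07
(5) = -2.15
(6) = 1.49
(7) = -21.47
(8) = 33.26
(9) = 9.55
(10) = 7.52
(11) = 1.44
(12) = 1.31
(13) = -18.88
(14) = 26.00
(15) = -1.80
(16) = 1.39
(17) = -9.12
(18) = 6.96
(19) = -0.07
(20) = 1.17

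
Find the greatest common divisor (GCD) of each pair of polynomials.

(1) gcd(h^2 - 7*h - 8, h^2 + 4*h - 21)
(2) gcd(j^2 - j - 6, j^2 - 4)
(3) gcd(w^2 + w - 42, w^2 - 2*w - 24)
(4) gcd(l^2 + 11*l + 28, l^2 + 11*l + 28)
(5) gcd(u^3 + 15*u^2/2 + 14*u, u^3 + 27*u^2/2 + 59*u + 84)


(1) = 1
(2) = gcd((j - 3)*(j + 2), (j - 2)*(j + 2)) = j + 2
(3) = w - 6
(4) = gcd((l + 4)*(l + 7), (l + 4)*(l + 7)) = l^2 + 11*l + 28
(5) = u^2 + 15*u/2 + 14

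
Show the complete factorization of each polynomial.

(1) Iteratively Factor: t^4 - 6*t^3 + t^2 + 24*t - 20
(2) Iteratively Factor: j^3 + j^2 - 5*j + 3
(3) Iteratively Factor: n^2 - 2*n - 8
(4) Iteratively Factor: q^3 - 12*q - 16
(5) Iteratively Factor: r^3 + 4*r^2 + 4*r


(1) = (t - 1)*(t^3 - 5*t^2 - 4*t + 20) = (t - 5)*(t - 1)*(t^2 - 4) = (t - 5)*(t - 1)*(t + 2)*(t - 2)
(2) = (j - 1)*(j^2 + 2*j - 3) = (j - 1)^2*(j + 3)
(3) = (n - 4)*(n + 2)
(4) = (q + 2)*(q^2 - 2*q - 8) = (q + 2)^2*(q - 4)
(5) = (r + 2)*(r^2 + 2*r) = (r + 2)^2*(r)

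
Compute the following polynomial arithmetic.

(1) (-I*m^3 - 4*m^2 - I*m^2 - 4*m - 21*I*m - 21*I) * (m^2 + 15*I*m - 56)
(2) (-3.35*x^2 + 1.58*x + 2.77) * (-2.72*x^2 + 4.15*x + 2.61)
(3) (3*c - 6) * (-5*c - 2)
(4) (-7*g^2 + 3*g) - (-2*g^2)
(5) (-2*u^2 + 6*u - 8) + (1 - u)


(1) = -I*m^5 + 11*m^4 - I*m^4 + 11*m^3 - 25*I*m^3 + 539*m^2 - 25*I*m^2 + 539*m + 1176*I*m + 1176*I
(2) = 9.112*x^4 - 18.2001*x^3 - 9.7209*x^2 + 15.6193*x + 7.2297
(3) = -15*c^2 + 24*c + 12
(4) = -5*g^2 + 3*g
(5) = -2*u^2 + 5*u - 7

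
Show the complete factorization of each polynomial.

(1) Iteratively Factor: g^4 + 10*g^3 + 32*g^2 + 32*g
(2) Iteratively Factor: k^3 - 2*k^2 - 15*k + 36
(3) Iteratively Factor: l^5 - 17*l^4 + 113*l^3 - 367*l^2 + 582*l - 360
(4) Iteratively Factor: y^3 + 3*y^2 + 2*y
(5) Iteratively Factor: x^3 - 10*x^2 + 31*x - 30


(1) = (g + 2)*(g^3 + 8*g^2 + 16*g) = g*(g + 2)*(g^2 + 8*g + 16) = g*(g + 2)*(g + 4)*(g + 4)
(2) = (k + 4)*(k^2 - 6*k + 9) = (k - 3)*(k + 4)*(k - 3)
(3) = (l - 4)*(l^4 - 13*l^3 + 61*l^2 - 123*l + 90) = (l - 4)*(l - 3)*(l^3 - 10*l^2 + 31*l - 30) = (l - 5)*(l - 4)*(l - 3)*(l^2 - 5*l + 6) = (l - 5)*(l - 4)*(l - 3)^2*(l - 2)
(4) = (y)*(y^2 + 3*y + 2) = y*(y + 1)*(y + 2)
(5) = (x - 2)*(x^2 - 8*x + 15) = (x - 3)*(x - 2)*(x - 5)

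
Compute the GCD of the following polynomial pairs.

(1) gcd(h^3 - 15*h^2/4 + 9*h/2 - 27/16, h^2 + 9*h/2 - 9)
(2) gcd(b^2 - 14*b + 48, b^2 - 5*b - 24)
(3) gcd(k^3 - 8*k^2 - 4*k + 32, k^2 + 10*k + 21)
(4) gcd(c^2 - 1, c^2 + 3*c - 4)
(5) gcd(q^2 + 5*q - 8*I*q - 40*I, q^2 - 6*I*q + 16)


(1) = h - 3/2
(2) = b - 8
(3) = 1
(4) = gcd((c - 1)*(c + 1), (c - 1)*(c + 4)) = c - 1
(5) = gcd((q + 5)*(q - 8*I), (q - 8*I)*(q + 2*I)) = q - 8*I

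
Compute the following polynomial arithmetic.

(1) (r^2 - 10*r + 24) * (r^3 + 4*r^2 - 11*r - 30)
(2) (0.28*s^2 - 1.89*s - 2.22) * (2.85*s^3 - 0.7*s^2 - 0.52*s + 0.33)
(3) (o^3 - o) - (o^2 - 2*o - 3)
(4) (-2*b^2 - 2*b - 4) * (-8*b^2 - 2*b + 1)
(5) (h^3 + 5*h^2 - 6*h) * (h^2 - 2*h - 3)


(1) = r^5 - 6*r^4 - 27*r^3 + 176*r^2 + 36*r - 720
(2) = 0.798*s^5 - 5.5825*s^4 - 5.1496*s^3 + 2.6292*s^2 + 0.5307*s - 0.7326
(3) = o^3 - o^2 + o + 3
(4) = 16*b^4 + 20*b^3 + 34*b^2 + 6*b - 4
(5) = h^5 + 3*h^4 - 19*h^3 - 3*h^2 + 18*h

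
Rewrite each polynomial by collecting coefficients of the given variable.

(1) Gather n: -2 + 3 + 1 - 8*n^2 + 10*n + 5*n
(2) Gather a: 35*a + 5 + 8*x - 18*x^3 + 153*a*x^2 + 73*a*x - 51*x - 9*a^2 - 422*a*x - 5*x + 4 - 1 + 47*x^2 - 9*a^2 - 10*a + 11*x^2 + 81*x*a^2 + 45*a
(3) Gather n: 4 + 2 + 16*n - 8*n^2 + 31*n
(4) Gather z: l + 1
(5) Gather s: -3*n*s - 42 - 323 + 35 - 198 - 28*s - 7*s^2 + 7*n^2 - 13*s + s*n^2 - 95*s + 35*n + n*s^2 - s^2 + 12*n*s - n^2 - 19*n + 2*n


(1) = -8*n^2 + 15*n + 2
(2) = a^2*(81*x - 18) + a*(153*x^2 - 349*x + 70) - 18*x^3 + 58*x^2 - 48*x + 8
(3) = -8*n^2 + 47*n + 6
(4) = l + 1
(5) = 6*n^2 + 18*n + s^2*(n - 8) + s*(n^2 + 9*n - 136) - 528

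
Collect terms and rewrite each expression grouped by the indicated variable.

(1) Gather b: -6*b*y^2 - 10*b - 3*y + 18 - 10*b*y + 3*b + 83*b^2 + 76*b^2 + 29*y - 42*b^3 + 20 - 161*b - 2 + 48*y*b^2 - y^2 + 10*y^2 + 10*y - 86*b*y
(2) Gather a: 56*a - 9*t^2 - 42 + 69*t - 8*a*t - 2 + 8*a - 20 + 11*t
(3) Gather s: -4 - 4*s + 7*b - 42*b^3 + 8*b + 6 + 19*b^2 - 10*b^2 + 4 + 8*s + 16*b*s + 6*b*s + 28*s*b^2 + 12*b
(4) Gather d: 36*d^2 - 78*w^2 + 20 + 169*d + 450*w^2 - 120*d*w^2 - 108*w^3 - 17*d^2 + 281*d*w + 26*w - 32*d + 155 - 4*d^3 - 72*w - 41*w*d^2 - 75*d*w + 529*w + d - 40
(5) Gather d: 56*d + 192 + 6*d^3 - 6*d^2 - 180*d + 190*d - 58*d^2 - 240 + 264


(1) = -42*b^3 + b^2*(48*y + 159) + b*(-6*y^2 - 96*y - 168) + 9*y^2 + 36*y + 36
(2) = a*(64 - 8*t) - 9*t^2 + 80*t - 64
(3) = -42*b^3 + 9*b^2 + 27*b + s*(28*b^2 + 22*b + 4) + 6
(4) = -4*d^3 + d^2*(19 - 41*w) + d*(-120*w^2 + 206*w + 138) - 108*w^3 + 372*w^2 + 483*w + 135
(5) = 6*d^3 - 64*d^2 + 66*d + 216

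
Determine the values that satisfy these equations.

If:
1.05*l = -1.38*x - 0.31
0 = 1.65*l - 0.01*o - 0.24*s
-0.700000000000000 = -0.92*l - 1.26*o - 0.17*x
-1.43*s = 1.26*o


Then:
l = -0.08
o = 0.63
s = -0.56
x = -0.17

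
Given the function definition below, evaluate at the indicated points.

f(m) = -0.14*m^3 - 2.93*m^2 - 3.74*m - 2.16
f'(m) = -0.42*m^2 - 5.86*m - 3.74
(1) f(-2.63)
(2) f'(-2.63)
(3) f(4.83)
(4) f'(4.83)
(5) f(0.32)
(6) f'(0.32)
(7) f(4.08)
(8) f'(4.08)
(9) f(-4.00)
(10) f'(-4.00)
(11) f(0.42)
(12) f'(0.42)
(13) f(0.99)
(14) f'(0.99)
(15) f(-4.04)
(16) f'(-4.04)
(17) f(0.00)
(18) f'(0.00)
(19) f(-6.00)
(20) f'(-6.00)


(1) = -10.04
(2) = 8.77
(3) = -104.35
(4) = -41.84
(5) = -3.66
(6) = -5.66
(7) = -75.70
(8) = -34.64
(9) = -25.12
(10) = 12.98
(11) = -4.26
(12) = -6.28
(13) = -8.87
(14) = -9.95
(15) = -25.64
(16) = 13.08
(17) = -2.16
(18) = -3.74
(19) = -54.96
(20) = 16.30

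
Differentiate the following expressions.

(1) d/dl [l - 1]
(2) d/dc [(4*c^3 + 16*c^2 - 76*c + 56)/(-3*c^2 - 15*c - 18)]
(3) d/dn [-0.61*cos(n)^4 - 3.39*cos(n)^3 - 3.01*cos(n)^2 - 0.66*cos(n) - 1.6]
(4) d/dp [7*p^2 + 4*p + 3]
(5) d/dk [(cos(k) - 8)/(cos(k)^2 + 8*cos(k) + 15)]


(1) = 1
(2) = 4*(-c^4 - 10*c^3 - 57*c^2 - 20*c + 184)/(3*(c^4 + 10*c^3 + 37*c^2 + 60*c + 36))
(3) = (2.44*cos(n)^3 + 10.17*cos(n)^2 + 6.02*cos(n) + 0.66)*sin(n)
(4) = 14*p + 4
(5) = (cos(k)^2 - 16*cos(k) - 79)*sin(k)/(cos(k)^2 + 8*cos(k) + 15)^2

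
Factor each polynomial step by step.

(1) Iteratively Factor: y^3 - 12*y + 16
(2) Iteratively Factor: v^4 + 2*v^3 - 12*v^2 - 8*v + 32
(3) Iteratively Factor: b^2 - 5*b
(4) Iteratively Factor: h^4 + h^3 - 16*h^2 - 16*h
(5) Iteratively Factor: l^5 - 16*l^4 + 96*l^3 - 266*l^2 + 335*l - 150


(1) = (y - 2)*(y^2 + 2*y - 8) = (y - 2)*(y + 4)*(y - 2)
(2) = (v - 2)*(v^3 + 4*v^2 - 4*v - 16) = (v - 2)^2*(v^2 + 6*v + 8) = (v - 2)^2*(v + 2)*(v + 4)
(3) = (b - 5)*(b)
(4) = (h - 4)*(h^3 + 5*h^2 + 4*h) = (h - 4)*(h + 4)*(h^2 + h) = h*(h - 4)*(h + 4)*(h + 1)
(5) = (l - 5)*(l^4 - 11*l^3 + 41*l^2 - 61*l + 30) = (l - 5)*(l - 2)*(l^3 - 9*l^2 + 23*l - 15) = (l - 5)*(l - 3)*(l - 2)*(l^2 - 6*l + 5) = (l - 5)^2*(l - 3)*(l - 2)*(l - 1)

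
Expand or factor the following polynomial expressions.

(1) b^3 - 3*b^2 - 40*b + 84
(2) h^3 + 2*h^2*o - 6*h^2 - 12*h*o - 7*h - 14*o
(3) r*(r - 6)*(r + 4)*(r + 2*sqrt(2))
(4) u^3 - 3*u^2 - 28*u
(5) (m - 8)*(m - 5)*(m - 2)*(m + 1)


(1) = (b - 7)*(b - 2)*(b + 6)
(2) = (h - 7)*(h + 1)*(h + 2*o)
(3) = r^4 - 2*r^3 + 2*sqrt(2)*r^3 - 24*r^2 - 4*sqrt(2)*r^2 - 48*sqrt(2)*r
(4) = u*(u - 7)*(u + 4)
(5) = m^4 - 14*m^3 + 51*m^2 - 14*m - 80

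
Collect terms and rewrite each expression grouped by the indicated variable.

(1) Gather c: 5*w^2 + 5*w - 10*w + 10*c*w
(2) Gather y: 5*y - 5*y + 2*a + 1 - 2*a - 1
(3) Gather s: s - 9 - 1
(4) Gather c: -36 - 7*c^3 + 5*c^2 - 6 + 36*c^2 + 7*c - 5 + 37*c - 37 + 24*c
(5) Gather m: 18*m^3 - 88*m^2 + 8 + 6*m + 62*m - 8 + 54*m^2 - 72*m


(1) = 10*c*w + 5*w^2 - 5*w
(2) = 0
(3) = s - 10
(4) = -7*c^3 + 41*c^2 + 68*c - 84
(5) = 18*m^3 - 34*m^2 - 4*m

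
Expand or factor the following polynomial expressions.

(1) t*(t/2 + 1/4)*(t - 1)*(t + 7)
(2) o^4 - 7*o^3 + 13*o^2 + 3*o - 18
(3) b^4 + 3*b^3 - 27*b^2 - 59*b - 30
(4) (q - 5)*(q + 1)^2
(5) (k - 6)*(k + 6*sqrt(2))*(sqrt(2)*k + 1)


(1) = t^4/2 + 13*t^3/4 - 2*t^2 - 7*t/4
(2) = (o - 3)^2*(o - 2)*(o + 1)
(3) = (b - 5)*(b + 1)^2*(b + 6)
(4) = q^3 - 3*q^2 - 9*q - 5
(5) = sqrt(2)*k^3 - 6*sqrt(2)*k^2 + 13*k^2 - 78*k + 6*sqrt(2)*k - 36*sqrt(2)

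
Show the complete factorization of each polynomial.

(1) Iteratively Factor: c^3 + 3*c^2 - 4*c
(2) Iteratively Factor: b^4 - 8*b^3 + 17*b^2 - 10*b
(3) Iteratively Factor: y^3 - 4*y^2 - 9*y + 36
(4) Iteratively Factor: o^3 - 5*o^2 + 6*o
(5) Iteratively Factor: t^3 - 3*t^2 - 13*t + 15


(1) = (c - 1)*(c^2 + 4*c) = c*(c - 1)*(c + 4)
(2) = (b)*(b^3 - 8*b^2 + 17*b - 10) = b*(b - 2)*(b^2 - 6*b + 5) = b*(b - 5)*(b - 2)*(b - 1)
(3) = (y - 4)*(y^2 - 9) = (y - 4)*(y - 3)*(y + 3)
(4) = (o - 3)*(o^2 - 2*o) = (o - 3)*(o - 2)*(o)
(5) = (t - 5)*(t^2 + 2*t - 3) = (t - 5)*(t - 1)*(t + 3)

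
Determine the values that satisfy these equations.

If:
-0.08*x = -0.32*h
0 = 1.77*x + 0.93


Then:
h = -0.13
x = -0.53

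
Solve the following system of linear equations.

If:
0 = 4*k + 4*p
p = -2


Then:
k = 2
p = -2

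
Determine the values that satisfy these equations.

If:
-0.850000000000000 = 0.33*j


Then:
j = -2.58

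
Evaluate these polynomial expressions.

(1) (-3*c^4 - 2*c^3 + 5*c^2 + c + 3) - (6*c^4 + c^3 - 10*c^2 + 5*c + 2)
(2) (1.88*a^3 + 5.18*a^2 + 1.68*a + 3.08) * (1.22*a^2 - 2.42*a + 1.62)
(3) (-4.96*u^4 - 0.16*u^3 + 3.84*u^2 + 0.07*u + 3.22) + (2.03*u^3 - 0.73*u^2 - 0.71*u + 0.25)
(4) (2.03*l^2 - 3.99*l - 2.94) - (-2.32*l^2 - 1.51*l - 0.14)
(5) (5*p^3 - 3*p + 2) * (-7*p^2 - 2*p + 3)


(1) = -9*c^4 - 3*c^3 + 15*c^2 - 4*c + 1
(2) = 2.2936*a^5 + 1.77*a^4 - 7.4404*a^3 + 8.0836*a^2 - 4.732*a + 4.9896
(3) = -4.96*u^4 + 1.87*u^3 + 3.11*u^2 - 0.64*u + 3.47
(4) = 4.35*l^2 - 2.48*l - 2.8
(5) = -35*p^5 - 10*p^4 + 36*p^3 - 8*p^2 - 13*p + 6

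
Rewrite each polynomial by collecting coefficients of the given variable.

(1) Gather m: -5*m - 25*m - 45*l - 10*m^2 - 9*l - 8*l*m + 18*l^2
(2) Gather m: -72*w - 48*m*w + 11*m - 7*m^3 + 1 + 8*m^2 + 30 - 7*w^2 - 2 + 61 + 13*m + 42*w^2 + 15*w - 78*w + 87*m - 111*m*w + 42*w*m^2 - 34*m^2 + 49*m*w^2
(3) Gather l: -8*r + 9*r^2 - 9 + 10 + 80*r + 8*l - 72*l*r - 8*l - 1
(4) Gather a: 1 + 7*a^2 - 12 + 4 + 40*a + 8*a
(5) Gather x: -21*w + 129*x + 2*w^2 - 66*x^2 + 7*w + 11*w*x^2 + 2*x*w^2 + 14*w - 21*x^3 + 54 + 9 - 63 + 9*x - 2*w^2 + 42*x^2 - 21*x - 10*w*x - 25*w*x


(1) = 18*l^2 - 54*l - 10*m^2 + m*(-8*l - 30)
(2) = -7*m^3 + m^2*(42*w - 26) + m*(49*w^2 - 159*w + 111) + 35*w^2 - 135*w + 90
(3) = -72*l*r + 9*r^2 + 72*r
(4) = 7*a^2 + 48*a - 7
(5) = -21*x^3 + x^2*(11*w - 24) + x*(2*w^2 - 35*w + 117)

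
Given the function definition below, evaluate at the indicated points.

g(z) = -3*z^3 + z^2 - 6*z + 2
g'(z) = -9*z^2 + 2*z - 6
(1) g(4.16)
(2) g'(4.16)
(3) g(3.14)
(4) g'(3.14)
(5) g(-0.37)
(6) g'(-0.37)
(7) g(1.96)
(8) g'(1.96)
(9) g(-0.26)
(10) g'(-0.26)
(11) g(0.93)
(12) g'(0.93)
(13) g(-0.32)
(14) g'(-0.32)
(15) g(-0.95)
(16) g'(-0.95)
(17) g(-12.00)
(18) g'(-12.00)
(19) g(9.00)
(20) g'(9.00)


(1) = -221.63
(2) = -153.43
(3) = -99.86
(4) = -88.46
(5) = 4.51
(6) = -7.97
(7) = -28.51
(8) = -36.65
(9) = 3.68
(10) = -7.13
(11) = -5.13
(12) = -11.92
(13) = 4.12
(14) = -7.56
(15) = 11.17
(16) = -16.02
(17) = 5402.00
(18) = -1326.00
(19) = -2158.00
(20) = -717.00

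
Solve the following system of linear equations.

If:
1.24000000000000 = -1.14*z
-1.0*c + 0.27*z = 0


Then:
c = -0.29
z = -1.09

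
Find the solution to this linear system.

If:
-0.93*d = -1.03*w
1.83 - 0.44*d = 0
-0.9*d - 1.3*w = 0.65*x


Then:
d = 4.16
w = 3.76
x = -13.27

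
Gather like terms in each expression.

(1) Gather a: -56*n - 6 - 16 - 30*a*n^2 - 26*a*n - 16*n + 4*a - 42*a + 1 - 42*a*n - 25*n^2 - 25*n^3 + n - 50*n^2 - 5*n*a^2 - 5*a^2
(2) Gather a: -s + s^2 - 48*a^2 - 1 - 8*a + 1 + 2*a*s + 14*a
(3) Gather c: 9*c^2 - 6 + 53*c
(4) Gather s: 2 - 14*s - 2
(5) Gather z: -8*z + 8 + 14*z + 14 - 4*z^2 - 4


(1) = a^2*(-5*n - 5) + a*(-30*n^2 - 68*n - 38) - 25*n^3 - 75*n^2 - 71*n - 21
(2) = -48*a^2 + a*(2*s + 6) + s^2 - s
(3) = 9*c^2 + 53*c - 6
(4) = -14*s
(5) = -4*z^2 + 6*z + 18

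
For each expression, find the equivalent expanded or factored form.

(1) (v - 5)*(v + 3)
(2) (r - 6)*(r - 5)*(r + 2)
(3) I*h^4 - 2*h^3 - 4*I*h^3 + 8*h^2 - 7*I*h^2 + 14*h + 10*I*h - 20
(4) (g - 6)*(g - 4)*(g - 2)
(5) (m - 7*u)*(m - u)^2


(1) = v^2 - 2*v - 15
(2) = r^3 - 9*r^2 + 8*r + 60
(3) = (h - 5)*(h + 2)*(h + 2*I)*(I*h - I)
(4) = g^3 - 12*g^2 + 44*g - 48
(5) = m^3 - 9*m^2*u + 15*m*u^2 - 7*u^3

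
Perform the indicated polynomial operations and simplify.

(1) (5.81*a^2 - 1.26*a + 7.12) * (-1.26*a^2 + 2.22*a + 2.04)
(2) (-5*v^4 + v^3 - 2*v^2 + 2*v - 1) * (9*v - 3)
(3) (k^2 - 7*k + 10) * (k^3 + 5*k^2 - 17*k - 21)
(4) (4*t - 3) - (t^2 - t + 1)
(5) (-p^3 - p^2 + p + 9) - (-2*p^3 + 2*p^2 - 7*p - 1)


(1) = -7.3206*a^4 + 14.4858*a^3 + 0.084*a^2 + 13.236*a + 14.5248
(2) = -45*v^5 + 24*v^4 - 21*v^3 + 24*v^2 - 15*v + 3
(3) = k^5 - 2*k^4 - 42*k^3 + 148*k^2 - 23*k - 210
(4) = -t^2 + 5*t - 4
(5) = p^3 - 3*p^2 + 8*p + 10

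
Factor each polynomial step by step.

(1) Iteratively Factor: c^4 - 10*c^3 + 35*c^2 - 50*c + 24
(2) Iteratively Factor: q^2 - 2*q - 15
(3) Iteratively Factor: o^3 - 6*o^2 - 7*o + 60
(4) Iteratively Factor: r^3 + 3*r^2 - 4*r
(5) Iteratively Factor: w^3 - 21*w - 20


(1) = (c - 1)*(c^3 - 9*c^2 + 26*c - 24) = (c - 4)*(c - 1)*(c^2 - 5*c + 6) = (c - 4)*(c - 3)*(c - 1)*(c - 2)
(2) = (q + 3)*(q - 5)
(3) = (o - 5)*(o^2 - o - 12) = (o - 5)*(o - 4)*(o + 3)
(4) = (r)*(r^2 + 3*r - 4) = r*(r + 4)*(r - 1)
(5) = (w + 1)*(w^2 - w - 20) = (w - 5)*(w + 1)*(w + 4)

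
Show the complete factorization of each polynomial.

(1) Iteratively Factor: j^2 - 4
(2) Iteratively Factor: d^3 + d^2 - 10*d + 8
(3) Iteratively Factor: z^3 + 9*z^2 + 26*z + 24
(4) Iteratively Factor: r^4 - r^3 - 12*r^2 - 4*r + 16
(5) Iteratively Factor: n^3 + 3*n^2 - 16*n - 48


(1) = (j + 2)*(j - 2)
(2) = (d - 1)*(d^2 + 2*d - 8) = (d - 2)*(d - 1)*(d + 4)
(3) = (z + 4)*(z^2 + 5*z + 6) = (z + 3)*(z + 4)*(z + 2)
(4) = (r + 2)*(r^3 - 3*r^2 - 6*r + 8) = (r - 1)*(r + 2)*(r^2 - 2*r - 8) = (r - 1)*(r + 2)^2*(r - 4)
(5) = (n + 3)*(n^2 - 16) = (n - 4)*(n + 3)*(n + 4)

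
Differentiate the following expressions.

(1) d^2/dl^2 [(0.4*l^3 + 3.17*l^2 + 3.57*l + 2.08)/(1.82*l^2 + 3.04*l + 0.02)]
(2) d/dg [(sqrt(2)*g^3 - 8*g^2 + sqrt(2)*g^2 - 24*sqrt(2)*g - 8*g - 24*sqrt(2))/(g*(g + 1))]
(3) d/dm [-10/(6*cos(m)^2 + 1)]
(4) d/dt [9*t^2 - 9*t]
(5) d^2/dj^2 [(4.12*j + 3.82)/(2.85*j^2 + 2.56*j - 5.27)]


(1) = (-4.063256*l^3 + 40.792344*l^2 + 68.270616*l + 37.862056)/(6.028568*l^6 + 30.209088*l^5 + 50.65788*l^4 + 28.7584*l^3 + 0.55668*l^2 + 0.003648*l + 8.0e-6)
(2) = sqrt(2)*(g^2 + 24)/g^2
(3) = -60*sin(2*m)/(3*cos(2*m) + 4)^2
(4) = 18*t - 9
(5) = ((4.12*j + 3.82)*(5.7*j + 2.56)*(11.4*j + 5.12) - (70.452*j + 42.8684)*(2.85*j^2 + 2.56*j - 5.27))/(2.85*j^2 + 2.56*j - 5.27)^3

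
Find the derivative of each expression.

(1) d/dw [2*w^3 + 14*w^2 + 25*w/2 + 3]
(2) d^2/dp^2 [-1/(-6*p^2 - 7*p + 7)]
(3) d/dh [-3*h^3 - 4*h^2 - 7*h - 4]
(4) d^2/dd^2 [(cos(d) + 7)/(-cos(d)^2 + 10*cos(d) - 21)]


(1) = 6*w^2 + 28*w + 25/2
(2) = 2*(-36*p^2 - 42*p + (12*p + 7)^2 + 42)/(6*p^2 + 7*p - 7)^3
(3) = -9*h^2 - 8*h - 7
(4) = (9*(1 - cos(2*d))^2*cos(d)/4 + 19*(1 - cos(2*d))^2/2 + 2203*cos(d) + 178*cos(2*d) - 165*cos(3*d)/2 - cos(5*d)/2 - 1386)/((cos(d) - 7)^3*(cos(d) - 3)^3)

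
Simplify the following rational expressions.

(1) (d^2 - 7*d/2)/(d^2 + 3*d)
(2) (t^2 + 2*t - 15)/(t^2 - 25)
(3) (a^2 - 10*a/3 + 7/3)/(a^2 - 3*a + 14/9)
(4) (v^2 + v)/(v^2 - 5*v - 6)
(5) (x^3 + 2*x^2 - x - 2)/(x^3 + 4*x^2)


(1) = (2*d - 7)/(2*d + 6)
(2) = (t - 3)/(t - 5)
(3) = (3*a - 3)/(3*a - 2)
(4) = v/(v - 6)
(5) = (x^3 + 2*x^2 - x - 2)/(x^3 + 4*x^2)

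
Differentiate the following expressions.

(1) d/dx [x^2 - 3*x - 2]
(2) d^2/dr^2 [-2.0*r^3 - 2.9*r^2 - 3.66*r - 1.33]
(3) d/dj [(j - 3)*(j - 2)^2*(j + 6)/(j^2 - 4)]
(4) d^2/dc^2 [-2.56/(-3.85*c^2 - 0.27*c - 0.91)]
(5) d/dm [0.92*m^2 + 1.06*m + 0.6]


(1) = 2*x - 3
(2) = -12.0*r - 5.8
(3) = (2*j^3 + 7*j^2 + 4*j - 84)/(j^2 + 4*j + 4)
(4) = (-75.8912*c^2 - 5.32224*c + 2.56*(7.7*c + 0.27)*(15.4*c + 0.54) - 17.93792)/(3.85*c^2 + 0.27*c + 0.91)^3
(5) = 1.84*m + 1.06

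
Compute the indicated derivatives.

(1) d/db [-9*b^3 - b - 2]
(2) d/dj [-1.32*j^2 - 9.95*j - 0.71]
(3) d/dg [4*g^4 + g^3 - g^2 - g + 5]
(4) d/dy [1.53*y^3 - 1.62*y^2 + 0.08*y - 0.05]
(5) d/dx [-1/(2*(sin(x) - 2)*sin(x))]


(1) = -27*b^2 - 1
(2) = -2.64*j - 9.95
(3) = 16*g^3 + 3*g^2 - 2*g - 1
(4) = 4.59*y^2 - 3.24*y + 0.08
(5) = (sin(x) - 1)*cos(x)/((sin(x) - 2)^2*sin(x)^2)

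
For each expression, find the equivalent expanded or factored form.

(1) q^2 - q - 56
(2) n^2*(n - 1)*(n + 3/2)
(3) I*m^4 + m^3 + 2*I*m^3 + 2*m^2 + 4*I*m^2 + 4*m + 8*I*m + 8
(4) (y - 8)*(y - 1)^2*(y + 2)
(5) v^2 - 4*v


(1) = (q - 8)*(q + 7)
(2) = n^4 + n^3/2 - 3*n^2/2
(3) = (m + 2)*(m - 2*I)*(m + 2*I)*(I*m + 1)
(4) = y^4 - 8*y^3 - 3*y^2 + 26*y - 16
(5) = v*(v - 4)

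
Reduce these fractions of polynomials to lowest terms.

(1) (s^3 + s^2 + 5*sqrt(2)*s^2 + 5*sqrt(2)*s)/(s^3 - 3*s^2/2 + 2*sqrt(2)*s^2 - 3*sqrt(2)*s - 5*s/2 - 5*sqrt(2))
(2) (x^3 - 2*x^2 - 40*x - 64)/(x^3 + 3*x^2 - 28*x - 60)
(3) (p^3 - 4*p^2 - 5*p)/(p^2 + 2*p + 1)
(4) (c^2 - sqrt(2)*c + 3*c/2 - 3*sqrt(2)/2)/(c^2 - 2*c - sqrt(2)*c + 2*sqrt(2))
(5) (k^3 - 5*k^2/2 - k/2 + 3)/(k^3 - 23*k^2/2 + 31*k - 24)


(1) = (2*s^2 + 10*sqrt(2)*s)/(2*s^2 + s*(-5 + 4*sqrt(2)) - 10*sqrt(2))
(2) = (x^2 - 4*x - 32)/(x^2 + x - 30)
(3) = (p^2 - 5*p)/(p + 1)
(4) = (2*c + 3)/(2*c - 4)
(5) = (k + 1)/(k - 8)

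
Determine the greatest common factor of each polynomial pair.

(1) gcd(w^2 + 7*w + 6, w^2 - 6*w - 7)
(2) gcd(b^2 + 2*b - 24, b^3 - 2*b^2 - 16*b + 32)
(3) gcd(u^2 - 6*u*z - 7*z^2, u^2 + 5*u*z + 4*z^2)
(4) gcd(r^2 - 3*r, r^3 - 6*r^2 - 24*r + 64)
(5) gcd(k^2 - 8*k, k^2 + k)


(1) = gcd((w + 1)*(w + 6), (w - 7)*(w + 1)) = w + 1
(2) = b - 4
(3) = gcd((u - 7*z)*(u + z), (u + z)*(u + 4*z)) = u + z
(4) = 1
(5) = gcd(k*(k - 8), k*(k + 1)) = k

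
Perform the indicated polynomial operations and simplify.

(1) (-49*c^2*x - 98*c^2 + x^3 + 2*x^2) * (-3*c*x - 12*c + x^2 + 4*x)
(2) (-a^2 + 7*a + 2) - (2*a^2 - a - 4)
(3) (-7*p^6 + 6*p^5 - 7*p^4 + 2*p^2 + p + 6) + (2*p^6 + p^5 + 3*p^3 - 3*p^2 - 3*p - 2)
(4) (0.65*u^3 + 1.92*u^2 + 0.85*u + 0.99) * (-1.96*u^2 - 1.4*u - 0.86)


(1) = 147*c^3*x^2 + 882*c^3*x + 1176*c^3 - 49*c^2*x^3 - 294*c^2*x^2 - 392*c^2*x - 3*c*x^4 - 18*c*x^3 - 24*c*x^2 + x^5 + 6*x^4 + 8*x^3
(2) = -3*a^2 + 8*a + 6
(3) = -5*p^6 + 7*p^5 - 7*p^4 + 3*p^3 - p^2 - 2*p + 4
(4) = -1.274*u^5 - 4.6732*u^4 - 4.913*u^3 - 4.7816*u^2 - 2.117*u - 0.8514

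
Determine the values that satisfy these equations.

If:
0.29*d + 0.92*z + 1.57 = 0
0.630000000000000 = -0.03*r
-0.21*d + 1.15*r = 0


Then:
d = -115.00
r = -21.00
z = 34.54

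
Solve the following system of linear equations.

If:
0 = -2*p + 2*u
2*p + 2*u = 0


Then:
p = 0
u = 0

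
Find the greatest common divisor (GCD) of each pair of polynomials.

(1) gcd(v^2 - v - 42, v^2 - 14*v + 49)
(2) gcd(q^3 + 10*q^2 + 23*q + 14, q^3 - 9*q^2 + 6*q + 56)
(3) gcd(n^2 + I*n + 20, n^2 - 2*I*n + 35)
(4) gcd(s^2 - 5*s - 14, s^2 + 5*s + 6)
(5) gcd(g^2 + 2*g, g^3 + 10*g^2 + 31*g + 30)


(1) = gcd((v - 7)*(v + 6), (v - 7)^2) = v - 7
(2) = q + 2
(3) = n + 5*I
(4) = gcd((s - 7)*(s + 2), (s + 2)*(s + 3)) = s + 2
(5) = g + 2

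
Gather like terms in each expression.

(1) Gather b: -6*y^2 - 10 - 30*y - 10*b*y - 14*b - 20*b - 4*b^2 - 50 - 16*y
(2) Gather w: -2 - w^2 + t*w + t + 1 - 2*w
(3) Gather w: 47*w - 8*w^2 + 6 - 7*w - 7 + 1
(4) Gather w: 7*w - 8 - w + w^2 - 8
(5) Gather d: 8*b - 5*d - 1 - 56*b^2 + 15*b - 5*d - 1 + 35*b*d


(1) = -4*b^2 + b*(-10*y - 34) - 6*y^2 - 46*y - 60
(2) = t - w^2 + w*(t - 2) - 1
(3) = -8*w^2 + 40*w
(4) = w^2 + 6*w - 16
(5) = -56*b^2 + 23*b + d*(35*b - 10) - 2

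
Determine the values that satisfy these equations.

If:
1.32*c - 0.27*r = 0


Then:
c = 0.204545454545455*r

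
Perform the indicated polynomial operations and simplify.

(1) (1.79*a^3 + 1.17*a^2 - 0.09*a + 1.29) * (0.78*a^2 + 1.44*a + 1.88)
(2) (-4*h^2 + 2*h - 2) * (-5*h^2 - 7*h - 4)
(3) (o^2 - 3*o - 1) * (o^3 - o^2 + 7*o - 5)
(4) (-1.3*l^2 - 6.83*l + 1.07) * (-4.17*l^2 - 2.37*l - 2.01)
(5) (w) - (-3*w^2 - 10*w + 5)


(1) = 1.3962*a^5 + 3.4902*a^4 + 4.9798*a^3 + 3.0762*a^2 + 1.6884*a + 2.4252
(2) = 20*h^4 + 18*h^3 + 12*h^2 + 6*h + 8
(3) = o^5 - 4*o^4 + 9*o^3 - 25*o^2 + 8*o + 5
(4) = 5.421*l^4 + 31.5621*l^3 + 14.3382*l^2 + 11.1924*l - 2.1507
(5) = 3*w^2 + 11*w - 5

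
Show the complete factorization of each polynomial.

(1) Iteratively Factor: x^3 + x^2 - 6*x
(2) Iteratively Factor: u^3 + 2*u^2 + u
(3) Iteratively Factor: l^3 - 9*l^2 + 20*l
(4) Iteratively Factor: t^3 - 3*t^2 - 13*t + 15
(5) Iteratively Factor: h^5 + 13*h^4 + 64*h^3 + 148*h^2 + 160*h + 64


(1) = (x - 2)*(x^2 + 3*x) = x*(x - 2)*(x + 3)
(2) = (u)*(u^2 + 2*u + 1) = u*(u + 1)*(u + 1)
(3) = (l)*(l^2 - 9*l + 20) = l*(l - 5)*(l - 4)
(4) = (t - 1)*(t^2 - 2*t - 15) = (t - 5)*(t - 1)*(t + 3)
(5) = (h + 2)*(h^4 + 11*h^3 + 42*h^2 + 64*h + 32) = (h + 2)^2*(h^3 + 9*h^2 + 24*h + 16) = (h + 1)*(h + 2)^2*(h^2 + 8*h + 16) = (h + 1)*(h + 2)^2*(h + 4)*(h + 4)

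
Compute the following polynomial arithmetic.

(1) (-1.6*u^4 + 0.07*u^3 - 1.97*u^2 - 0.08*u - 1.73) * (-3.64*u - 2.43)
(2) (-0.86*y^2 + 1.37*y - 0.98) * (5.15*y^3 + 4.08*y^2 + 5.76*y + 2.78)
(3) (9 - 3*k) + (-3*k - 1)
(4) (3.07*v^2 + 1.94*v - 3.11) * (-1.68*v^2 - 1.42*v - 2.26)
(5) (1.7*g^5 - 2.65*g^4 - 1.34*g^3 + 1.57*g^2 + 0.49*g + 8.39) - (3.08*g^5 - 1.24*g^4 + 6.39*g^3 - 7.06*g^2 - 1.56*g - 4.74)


(1) = 5.824*u^5 + 3.6332*u^4 + 7.0007*u^3 + 5.0783*u^2 + 6.4916*u + 4.2039
(2) = -4.429*y^5 + 3.5467*y^4 - 4.411*y^3 + 1.502*y^2 - 1.8362*y - 2.7244
(3) = 8 - 6*k
(4) = -5.1576*v^4 - 7.6186*v^3 - 4.4682*v^2 + 0.0318*v + 7.0286
(5) = -1.38*g^5 - 1.41*g^4 - 7.73*g^3 + 8.63*g^2 + 2.05*g + 13.13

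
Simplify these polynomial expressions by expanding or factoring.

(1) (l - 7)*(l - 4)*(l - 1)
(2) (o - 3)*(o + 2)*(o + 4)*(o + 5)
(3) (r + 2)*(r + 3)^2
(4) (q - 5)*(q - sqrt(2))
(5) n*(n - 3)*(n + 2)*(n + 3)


(1) = l^3 - 12*l^2 + 39*l - 28
(2) = o^4 + 8*o^3 + 5*o^2 - 74*o - 120
(3) = r^3 + 8*r^2 + 21*r + 18
(4) = q^2 - 5*q - sqrt(2)*q + 5*sqrt(2)
(5) = n^4 + 2*n^3 - 9*n^2 - 18*n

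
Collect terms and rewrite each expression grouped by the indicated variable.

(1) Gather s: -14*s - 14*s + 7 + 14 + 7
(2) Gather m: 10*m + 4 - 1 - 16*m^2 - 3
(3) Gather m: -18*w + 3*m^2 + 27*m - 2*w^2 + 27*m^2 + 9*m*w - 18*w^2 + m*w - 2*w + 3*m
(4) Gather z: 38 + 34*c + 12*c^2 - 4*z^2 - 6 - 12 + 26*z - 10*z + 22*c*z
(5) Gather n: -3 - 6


(1) = 28 - 28*s
(2) = -16*m^2 + 10*m
(3) = 30*m^2 + m*(10*w + 30) - 20*w^2 - 20*w
(4) = 12*c^2 + 34*c - 4*z^2 + z*(22*c + 16) + 20
(5) = -9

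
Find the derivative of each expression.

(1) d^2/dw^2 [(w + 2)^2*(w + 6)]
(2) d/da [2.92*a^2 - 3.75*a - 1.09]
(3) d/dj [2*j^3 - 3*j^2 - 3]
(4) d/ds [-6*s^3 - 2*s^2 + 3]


(1) = 6*w + 20
(2) = 5.84*a - 3.75
(3) = 6*j*(j - 1)
(4) = 2*s*(-9*s - 2)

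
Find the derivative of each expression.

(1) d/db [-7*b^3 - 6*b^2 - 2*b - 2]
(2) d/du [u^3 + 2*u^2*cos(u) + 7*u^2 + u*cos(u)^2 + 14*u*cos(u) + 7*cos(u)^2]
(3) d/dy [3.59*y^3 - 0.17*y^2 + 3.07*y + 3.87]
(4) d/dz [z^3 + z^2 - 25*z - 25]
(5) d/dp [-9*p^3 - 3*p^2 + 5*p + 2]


(1) = -21*b^2 - 12*b - 2
(2) = -2*u^2*sin(u) + 3*u^2 - 14*u*sin(u) - u*sin(2*u) + 4*u*cos(u) + 14*u - 7*sin(2*u) + cos(u)^2 + 14*cos(u)
(3) = 10.77*y^2 - 0.34*y + 3.07
(4) = 3*z^2 + 2*z - 25
(5) = -27*p^2 - 6*p + 5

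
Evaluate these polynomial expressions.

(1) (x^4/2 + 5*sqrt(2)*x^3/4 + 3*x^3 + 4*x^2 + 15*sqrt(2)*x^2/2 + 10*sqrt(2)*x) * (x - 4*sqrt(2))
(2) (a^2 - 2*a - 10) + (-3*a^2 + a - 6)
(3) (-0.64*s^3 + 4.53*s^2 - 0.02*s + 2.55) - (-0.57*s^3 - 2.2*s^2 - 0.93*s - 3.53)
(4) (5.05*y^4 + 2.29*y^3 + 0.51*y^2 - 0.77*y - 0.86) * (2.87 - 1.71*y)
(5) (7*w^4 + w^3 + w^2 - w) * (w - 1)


(1) = x^5/2 - 3*sqrt(2)*x^4/4 + 3*x^4 - 9*sqrt(2)*x^3/2 - 6*x^3 - 60*x^2 - 6*sqrt(2)*x^2 - 80*x
(2) = -2*a^2 - a - 16
(3) = -0.07*s^3 + 6.73*s^2 + 0.91*s + 6.08
(4) = -8.6355*y^5 + 10.5776*y^4 + 5.7002*y^3 + 2.7804*y^2 - 0.7393*y - 2.4682
(5) = 7*w^5 - 6*w^4 - 2*w^2 + w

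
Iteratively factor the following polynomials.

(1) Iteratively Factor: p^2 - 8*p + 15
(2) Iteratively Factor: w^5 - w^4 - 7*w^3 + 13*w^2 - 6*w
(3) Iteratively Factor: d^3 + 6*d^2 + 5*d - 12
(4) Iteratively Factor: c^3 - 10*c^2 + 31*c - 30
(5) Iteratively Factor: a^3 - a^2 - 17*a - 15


(1) = (p - 3)*(p - 5)
(2) = (w + 3)*(w^4 - 4*w^3 + 5*w^2 - 2*w) = (w - 1)*(w + 3)*(w^3 - 3*w^2 + 2*w) = (w - 1)^2*(w + 3)*(w^2 - 2*w) = (w - 2)*(w - 1)^2*(w + 3)*(w)
(3) = (d - 1)*(d^2 + 7*d + 12) = (d - 1)*(d + 3)*(d + 4)
(4) = (c - 2)*(c^2 - 8*c + 15) = (c - 5)*(c - 2)*(c - 3)
(5) = (a - 5)*(a^2 + 4*a + 3) = (a - 5)*(a + 3)*(a + 1)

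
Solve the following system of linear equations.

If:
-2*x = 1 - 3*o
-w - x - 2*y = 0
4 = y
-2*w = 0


Then:
o = -5
w = 0
x = -8
y = 4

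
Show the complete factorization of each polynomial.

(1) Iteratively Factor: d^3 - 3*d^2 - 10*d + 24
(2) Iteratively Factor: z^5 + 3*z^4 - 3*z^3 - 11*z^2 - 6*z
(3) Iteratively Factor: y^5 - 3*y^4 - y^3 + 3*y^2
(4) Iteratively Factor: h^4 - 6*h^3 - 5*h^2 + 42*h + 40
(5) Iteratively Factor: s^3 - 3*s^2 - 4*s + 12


(1) = (d - 4)*(d^2 + d - 6) = (d - 4)*(d + 3)*(d - 2)
(2) = (z - 2)*(z^4 + 5*z^3 + 7*z^2 + 3*z) = (z - 2)*(z + 3)*(z^3 + 2*z^2 + z) = (z - 2)*(z + 1)*(z + 3)*(z^2 + z) = z*(z - 2)*(z + 1)*(z + 3)*(z + 1)
(3) = (y - 1)*(y^4 - 2*y^3 - 3*y^2) = (y - 3)*(y - 1)*(y^3 + y^2) = y*(y - 3)*(y - 1)*(y^2 + y) = y^2*(y - 3)*(y - 1)*(y + 1)
(4) = (h + 2)*(h^3 - 8*h^2 + 11*h + 20) = (h - 5)*(h + 2)*(h^2 - 3*h - 4) = (h - 5)*(h + 1)*(h + 2)*(h - 4)
(5) = (s - 3)*(s^2 - 4) = (s - 3)*(s - 2)*(s + 2)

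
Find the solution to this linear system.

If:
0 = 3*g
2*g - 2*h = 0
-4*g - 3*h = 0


Then:
g = 0
h = 0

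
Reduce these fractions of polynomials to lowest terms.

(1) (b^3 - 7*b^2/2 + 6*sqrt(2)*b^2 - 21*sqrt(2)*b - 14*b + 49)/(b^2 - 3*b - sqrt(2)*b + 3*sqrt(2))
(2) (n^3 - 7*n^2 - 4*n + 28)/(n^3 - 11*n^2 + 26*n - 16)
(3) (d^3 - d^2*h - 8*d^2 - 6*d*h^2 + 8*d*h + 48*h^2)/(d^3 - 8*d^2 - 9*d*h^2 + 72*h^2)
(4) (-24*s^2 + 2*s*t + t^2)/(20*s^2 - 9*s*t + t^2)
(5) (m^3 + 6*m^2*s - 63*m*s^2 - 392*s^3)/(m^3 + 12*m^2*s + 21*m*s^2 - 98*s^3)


(1) = (2*b^2 + b*(-7 + 14*sqrt(2)) - 49*sqrt(2))/(2*b - 6)
(2) = (n^2 - 5*n - 14)/(n^2 - 9*n + 8)
(3) = (d + 2*h)/(d + 3*h)
(4) = (-6*s - t)/(5*s - t)
(5) = (-m + 8*s)/(-m + 2*s)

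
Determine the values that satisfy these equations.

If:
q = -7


Then:
q = -7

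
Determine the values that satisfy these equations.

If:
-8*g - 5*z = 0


Then:
g = -5*z/8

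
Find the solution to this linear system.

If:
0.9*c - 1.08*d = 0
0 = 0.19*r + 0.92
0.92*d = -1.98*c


Then:
c = 0.00
d = 0.00
r = -4.84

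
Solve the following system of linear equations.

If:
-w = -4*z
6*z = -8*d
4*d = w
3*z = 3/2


Then:
No Solution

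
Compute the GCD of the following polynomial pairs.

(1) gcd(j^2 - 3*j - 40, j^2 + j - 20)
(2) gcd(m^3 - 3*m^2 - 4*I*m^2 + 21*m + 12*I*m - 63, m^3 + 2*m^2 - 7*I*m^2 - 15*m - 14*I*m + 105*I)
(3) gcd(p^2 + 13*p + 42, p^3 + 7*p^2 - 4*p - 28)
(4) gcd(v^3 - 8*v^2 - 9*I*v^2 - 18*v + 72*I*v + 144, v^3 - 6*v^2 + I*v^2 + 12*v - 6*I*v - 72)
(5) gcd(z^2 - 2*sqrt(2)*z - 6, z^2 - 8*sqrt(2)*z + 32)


(1) = gcd((j - 8)*(j + 5), (j - 4)*(j + 5)) = j + 5
(2) = m^2 + m*(-3 - 7*I) + 21*I
(3) = p + 7
(4) = gcd((v - 8)*(v - 6*I)*(v - 3*I), (v - 6)*(v - 3*I)*(v + 4*I)) = v - 3*I
(5) = 1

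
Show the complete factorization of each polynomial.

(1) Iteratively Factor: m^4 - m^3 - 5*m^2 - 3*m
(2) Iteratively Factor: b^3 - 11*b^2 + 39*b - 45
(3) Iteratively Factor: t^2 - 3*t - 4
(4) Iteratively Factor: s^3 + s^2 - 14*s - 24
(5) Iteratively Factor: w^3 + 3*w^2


(1) = (m - 3)*(m^3 + 2*m^2 + m) = (m - 3)*(m + 1)*(m^2 + m) = m*(m - 3)*(m + 1)*(m + 1)
(2) = (b - 5)*(b^2 - 6*b + 9) = (b - 5)*(b - 3)*(b - 3)
(3) = (t + 1)*(t - 4)
(4) = (s + 3)*(s^2 - 2*s - 8) = (s + 2)*(s + 3)*(s - 4)
(5) = (w + 3)*(w^2) = w*(w + 3)*(w)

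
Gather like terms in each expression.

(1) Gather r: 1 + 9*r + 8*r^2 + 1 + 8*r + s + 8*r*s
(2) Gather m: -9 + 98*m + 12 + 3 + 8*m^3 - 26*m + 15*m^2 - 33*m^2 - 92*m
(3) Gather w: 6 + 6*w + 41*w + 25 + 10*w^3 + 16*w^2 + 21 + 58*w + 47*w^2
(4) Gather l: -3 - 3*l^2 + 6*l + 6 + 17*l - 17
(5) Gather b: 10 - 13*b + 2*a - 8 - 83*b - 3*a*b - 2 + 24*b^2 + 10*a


(1) = 8*r^2 + r*(8*s + 17) + s + 2
(2) = 8*m^3 - 18*m^2 - 20*m + 6
(3) = 10*w^3 + 63*w^2 + 105*w + 52
(4) = -3*l^2 + 23*l - 14
(5) = 12*a + 24*b^2 + b*(-3*a - 96)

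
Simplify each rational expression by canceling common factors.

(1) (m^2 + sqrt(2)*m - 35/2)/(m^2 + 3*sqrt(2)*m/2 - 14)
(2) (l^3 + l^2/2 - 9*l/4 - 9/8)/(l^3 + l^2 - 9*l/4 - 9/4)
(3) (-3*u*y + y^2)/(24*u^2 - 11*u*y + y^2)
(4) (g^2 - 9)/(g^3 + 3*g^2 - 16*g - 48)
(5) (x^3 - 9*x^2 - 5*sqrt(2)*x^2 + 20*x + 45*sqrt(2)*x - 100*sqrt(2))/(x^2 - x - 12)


(1) = (4*m - 10*sqrt(2))/(4*m - 8*sqrt(2))
(2) = (2*l + 1)/(2*l + 2)
(3) = y/(-8*u + y)
(4) = (g - 3)/(g^2 - 16)
(5) = (x^2 + x*(-5*sqrt(2) - 5) + 25*sqrt(2))/(x + 3)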